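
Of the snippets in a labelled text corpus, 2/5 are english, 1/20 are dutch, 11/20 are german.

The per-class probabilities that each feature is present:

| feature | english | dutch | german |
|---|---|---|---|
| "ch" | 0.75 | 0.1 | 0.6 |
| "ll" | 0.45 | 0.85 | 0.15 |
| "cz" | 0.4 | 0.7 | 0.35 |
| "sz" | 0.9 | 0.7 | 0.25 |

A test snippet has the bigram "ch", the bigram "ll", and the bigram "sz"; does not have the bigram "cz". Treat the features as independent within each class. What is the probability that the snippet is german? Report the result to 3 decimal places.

english: 0.4 × 0.75 × 0.45 × (1−0.4) × 0.9 = 0.0729
dutch: 0.05 × 0.1 × 0.85 × (1−0.7) × 0.7 = 0.0008925
german: 0.55 × 0.6 × 0.15 × (1−0.35) × 0.25 = 0.00804375
P(german | x) = 0.00804375 / 0.08183625 ≈ 0.098

0.098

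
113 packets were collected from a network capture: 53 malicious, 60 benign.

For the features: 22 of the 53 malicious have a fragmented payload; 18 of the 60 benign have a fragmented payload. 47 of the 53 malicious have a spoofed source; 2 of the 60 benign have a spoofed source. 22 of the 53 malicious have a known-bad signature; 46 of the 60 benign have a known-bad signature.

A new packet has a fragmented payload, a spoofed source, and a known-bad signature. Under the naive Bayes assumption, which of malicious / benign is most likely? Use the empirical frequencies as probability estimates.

malicious: (53/113) × (22/53) × (47/53) × (22/53) ≈ 0.071666
benign: (60/113) × (18/60) × (2/60) × (46/60) ≈ 0.0040708
Highest score → malicious.

malicious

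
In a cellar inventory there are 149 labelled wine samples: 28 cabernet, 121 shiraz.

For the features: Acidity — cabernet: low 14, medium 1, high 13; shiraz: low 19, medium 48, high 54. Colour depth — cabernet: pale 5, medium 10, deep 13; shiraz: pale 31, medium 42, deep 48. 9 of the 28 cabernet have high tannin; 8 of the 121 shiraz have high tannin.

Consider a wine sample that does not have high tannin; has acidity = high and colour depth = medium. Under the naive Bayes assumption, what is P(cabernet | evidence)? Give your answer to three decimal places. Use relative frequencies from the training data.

0.153

cabernet: (28/149) × (13/28) × (10/28) × (19/28) ≈ 0.0211444
shiraz: (121/149) × (54/121) × (42/121) × (113/121) ≈ 0.11748
P(cabernet | x) = 0.0211444 / 0.1386244 ≈ 0.153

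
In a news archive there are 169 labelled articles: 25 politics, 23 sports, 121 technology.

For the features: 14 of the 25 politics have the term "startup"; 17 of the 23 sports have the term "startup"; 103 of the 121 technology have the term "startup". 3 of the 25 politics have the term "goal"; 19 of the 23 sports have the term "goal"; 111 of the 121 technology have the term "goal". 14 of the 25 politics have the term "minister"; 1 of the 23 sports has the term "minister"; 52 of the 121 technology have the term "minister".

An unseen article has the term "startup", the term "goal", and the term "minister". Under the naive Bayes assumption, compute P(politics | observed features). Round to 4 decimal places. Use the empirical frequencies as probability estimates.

0.0223

politics: (25/169) × (14/25) × (3/25) × (14/25) ≈ 0.00556686
sports: (23/169) × (17/23) × (19/23) × (1/23) ≈ 0.00361293
technology: (121/169) × (103/121) × (111/121) × (52/121) ≈ 0.240274
P(politics | x) = 0.00556686 / 0.24945379 ≈ 0.0223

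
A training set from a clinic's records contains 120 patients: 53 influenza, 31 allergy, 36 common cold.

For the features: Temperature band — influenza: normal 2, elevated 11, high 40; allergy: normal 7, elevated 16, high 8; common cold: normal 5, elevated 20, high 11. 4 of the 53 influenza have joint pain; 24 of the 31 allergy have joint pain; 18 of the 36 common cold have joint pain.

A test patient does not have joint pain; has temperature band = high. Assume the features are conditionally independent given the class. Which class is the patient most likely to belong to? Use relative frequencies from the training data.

influenza

influenza: (53/120) × (40/53) × (49/53) ≈ 0.308176
allergy: (31/120) × (8/31) × (7/31) ≈ 0.0150538
common cold: (36/120) × (11/36) × (18/36) ≈ 0.0458333
Highest score → influenza.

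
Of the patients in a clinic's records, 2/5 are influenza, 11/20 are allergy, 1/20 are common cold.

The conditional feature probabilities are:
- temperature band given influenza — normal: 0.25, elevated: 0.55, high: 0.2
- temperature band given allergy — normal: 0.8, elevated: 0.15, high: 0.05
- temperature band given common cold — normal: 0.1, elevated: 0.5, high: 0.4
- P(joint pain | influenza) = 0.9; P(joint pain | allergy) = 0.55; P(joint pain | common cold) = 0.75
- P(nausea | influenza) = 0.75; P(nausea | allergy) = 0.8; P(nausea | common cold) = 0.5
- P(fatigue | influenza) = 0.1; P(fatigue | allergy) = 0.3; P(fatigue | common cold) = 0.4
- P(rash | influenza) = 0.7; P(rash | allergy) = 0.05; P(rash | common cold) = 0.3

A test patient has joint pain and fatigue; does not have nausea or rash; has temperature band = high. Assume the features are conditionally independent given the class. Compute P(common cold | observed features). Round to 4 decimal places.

0.5996

influenza: 0.4 × 0.2 × 0.9 × (1−0.75) × 0.1 × (1−0.7) = 0.00054
allergy: 0.55 × 0.05 × 0.55 × (1−0.8) × 0.3 × (1−0.05) = 0.000862125
common cold: 0.05 × 0.4 × 0.75 × (1−0.5) × 0.4 × (1−0.3) = 0.0021
P(common cold | x) = 0.0021 / 0.003502125 ≈ 0.5996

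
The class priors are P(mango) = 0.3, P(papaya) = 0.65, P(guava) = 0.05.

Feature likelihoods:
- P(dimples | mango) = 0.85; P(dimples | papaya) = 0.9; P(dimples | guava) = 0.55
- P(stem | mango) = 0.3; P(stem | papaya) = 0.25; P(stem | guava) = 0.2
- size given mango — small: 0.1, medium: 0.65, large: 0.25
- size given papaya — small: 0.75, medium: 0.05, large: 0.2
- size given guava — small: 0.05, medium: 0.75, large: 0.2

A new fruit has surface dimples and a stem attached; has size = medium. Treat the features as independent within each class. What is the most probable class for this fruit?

mango

mango: 0.3 × 0.85 × 0.3 × 0.65 = 0.049725
papaya: 0.65 × 0.9 × 0.25 × 0.05 = 0.0073125
guava: 0.05 × 0.55 × 0.2 × 0.75 = 0.004125
Highest score → mango.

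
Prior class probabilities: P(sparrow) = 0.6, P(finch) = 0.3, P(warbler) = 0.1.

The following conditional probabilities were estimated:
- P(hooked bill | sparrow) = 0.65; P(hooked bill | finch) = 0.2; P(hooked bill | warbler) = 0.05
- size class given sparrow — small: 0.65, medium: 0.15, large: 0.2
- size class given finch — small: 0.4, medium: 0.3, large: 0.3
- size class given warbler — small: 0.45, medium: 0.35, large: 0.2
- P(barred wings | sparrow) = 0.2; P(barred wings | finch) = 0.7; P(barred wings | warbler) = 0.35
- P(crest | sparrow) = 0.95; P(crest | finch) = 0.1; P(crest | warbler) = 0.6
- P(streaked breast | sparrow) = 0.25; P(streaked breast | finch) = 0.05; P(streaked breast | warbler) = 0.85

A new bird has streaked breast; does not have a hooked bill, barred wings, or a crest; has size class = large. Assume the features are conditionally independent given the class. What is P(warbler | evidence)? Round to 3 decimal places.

sparrow: 0.6 × (1−0.65) × 0.2 × (1−0.2) × (1−0.95) × 0.25 = 0.00042
finch: 0.3 × (1−0.2) × 0.3 × (1−0.7) × (1−0.1) × 0.05 = 0.000972
warbler: 0.1 × (1−0.05) × 0.2 × (1−0.35) × (1−0.6) × 0.85 = 0.004199
P(warbler | x) = 0.004199 / 0.005591 ≈ 0.751

0.751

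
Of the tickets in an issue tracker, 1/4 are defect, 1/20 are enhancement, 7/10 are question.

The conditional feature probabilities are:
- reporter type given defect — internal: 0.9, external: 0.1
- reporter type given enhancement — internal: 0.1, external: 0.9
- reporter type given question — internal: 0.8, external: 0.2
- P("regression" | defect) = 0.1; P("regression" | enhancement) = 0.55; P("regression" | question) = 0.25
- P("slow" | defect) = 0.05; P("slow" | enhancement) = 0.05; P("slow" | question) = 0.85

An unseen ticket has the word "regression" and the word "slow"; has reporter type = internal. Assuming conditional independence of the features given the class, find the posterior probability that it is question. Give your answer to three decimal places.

defect: 0.25 × 0.9 × 0.1 × 0.05 = 0.001125
enhancement: 0.05 × 0.1 × 0.55 × 0.05 = 0.0001375
question: 0.7 × 0.8 × 0.25 × 0.85 = 0.119
P(question | x) = 0.119 / 0.1202625 ≈ 0.990

0.990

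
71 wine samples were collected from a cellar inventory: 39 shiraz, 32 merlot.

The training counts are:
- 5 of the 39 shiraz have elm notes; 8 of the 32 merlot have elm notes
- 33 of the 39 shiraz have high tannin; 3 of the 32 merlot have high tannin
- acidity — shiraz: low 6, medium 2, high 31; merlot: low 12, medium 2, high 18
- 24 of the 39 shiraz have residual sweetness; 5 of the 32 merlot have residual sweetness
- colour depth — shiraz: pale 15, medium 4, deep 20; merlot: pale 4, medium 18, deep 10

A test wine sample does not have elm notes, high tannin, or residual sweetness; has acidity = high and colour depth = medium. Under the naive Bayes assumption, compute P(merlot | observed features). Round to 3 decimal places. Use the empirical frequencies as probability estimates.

shiraz: (39/71) × (34/39) × (6/39) × (31/39) × (15/39) × (4/39) ≈ 0.00231008
merlot: (32/71) × (24/32) × (29/32) × (18/32) × (27/32) × (18/32) ≈ 0.0817824
P(merlot | x) = 0.0817824 / 0.08409248 ≈ 0.973

0.973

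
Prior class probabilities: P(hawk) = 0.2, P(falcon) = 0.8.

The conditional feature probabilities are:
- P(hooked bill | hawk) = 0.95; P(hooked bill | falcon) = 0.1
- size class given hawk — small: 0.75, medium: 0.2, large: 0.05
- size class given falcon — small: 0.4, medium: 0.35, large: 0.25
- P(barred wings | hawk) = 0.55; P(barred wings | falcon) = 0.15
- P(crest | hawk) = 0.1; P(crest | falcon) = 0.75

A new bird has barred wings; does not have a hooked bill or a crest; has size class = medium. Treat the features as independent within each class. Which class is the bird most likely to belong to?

hawk: 0.2 × (1−0.95) × 0.2 × 0.55 × (1−0.1) = 0.00099
falcon: 0.8 × (1−0.1) × 0.35 × 0.15 × (1−0.75) = 0.00945
Highest score → falcon.

falcon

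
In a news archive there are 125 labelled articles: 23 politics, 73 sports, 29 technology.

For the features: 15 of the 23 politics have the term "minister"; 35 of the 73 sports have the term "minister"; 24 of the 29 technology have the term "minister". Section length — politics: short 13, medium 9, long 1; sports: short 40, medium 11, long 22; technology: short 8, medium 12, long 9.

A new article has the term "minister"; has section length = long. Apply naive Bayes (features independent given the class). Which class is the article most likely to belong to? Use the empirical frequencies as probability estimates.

politics: (23/125) × (15/23) × (1/23) ≈ 0.00521739
sports: (73/125) × (35/73) × (22/73) ≈ 0.0843836
technology: (29/125) × (24/29) × (9/29) ≈ 0.0595862
Highest score → sports.

sports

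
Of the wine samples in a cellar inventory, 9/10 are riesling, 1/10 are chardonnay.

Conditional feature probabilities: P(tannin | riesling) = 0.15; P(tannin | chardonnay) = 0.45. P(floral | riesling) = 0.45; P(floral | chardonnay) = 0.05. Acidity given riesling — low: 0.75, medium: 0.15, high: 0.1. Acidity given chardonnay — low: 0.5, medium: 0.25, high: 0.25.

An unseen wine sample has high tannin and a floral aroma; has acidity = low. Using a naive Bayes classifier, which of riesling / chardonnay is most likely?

riesling

riesling: 0.9 × 0.15 × 0.45 × 0.75 = 0.0455625
chardonnay: 0.1 × 0.45 × 0.05 × 0.5 = 0.001125
Highest score → riesling.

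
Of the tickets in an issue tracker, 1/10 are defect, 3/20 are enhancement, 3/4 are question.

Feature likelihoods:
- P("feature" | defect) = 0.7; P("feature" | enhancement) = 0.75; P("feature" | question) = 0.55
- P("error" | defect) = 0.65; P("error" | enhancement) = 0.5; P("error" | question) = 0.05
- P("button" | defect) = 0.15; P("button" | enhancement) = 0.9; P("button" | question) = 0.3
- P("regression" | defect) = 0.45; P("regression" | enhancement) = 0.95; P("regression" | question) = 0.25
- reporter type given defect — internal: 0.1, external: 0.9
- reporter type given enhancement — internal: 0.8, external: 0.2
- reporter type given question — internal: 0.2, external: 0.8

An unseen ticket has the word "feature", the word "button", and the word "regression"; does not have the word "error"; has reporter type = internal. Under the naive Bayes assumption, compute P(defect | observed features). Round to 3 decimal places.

0.004

defect: 0.1 × 0.7 × (1−0.65) × 0.15 × 0.45 × 0.1 = 0.000165375
enhancement: 0.15 × 0.75 × (1−0.5) × 0.9 × 0.95 × 0.8 = 0.038475
question: 0.75 × 0.55 × (1−0.05) × 0.3 × 0.25 × 0.2 = 0.005878125
P(defect | x) = 0.000165375 / 0.0445185 ≈ 0.004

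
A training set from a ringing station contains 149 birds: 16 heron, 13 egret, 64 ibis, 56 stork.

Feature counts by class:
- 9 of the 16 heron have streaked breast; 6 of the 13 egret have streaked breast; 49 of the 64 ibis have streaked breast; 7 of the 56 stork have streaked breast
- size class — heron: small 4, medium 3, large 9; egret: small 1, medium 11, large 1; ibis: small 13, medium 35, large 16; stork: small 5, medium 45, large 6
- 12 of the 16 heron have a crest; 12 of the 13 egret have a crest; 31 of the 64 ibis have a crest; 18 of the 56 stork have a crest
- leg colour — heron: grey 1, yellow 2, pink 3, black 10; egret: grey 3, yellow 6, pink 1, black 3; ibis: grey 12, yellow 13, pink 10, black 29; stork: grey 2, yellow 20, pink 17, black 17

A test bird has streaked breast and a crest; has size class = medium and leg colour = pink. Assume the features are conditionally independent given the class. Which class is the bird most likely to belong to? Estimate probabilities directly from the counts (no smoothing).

heron: (16/149) × (9/16) × (3/16) × (12/16) × (3/16) ≈ 0.00159265
egret: (13/149) × (6/13) × (11/13) × (12/13) × (1/13) ≈ 0.00241941
ibis: (64/149) × (49/64) × (35/64) × (31/64) × (10/64) ≈ 0.0136113
stork: (56/149) × (7/56) × (45/56) × (18/56) × (17/56) ≈ 0.00368368
Highest score → ibis.

ibis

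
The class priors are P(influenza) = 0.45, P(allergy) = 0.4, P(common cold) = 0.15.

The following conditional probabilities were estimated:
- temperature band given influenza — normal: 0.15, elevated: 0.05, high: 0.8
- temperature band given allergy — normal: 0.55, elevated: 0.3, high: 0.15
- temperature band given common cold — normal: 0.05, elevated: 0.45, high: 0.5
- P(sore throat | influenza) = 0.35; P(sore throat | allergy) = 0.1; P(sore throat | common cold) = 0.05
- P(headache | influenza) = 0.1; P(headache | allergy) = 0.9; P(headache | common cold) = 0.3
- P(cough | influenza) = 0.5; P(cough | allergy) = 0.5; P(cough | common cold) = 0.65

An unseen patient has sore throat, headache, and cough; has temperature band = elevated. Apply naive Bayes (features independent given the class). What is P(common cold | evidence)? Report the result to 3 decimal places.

0.102

influenza: 0.45 × 0.05 × 0.35 × 0.1 × 0.5 = 0.00039375
allergy: 0.4 × 0.3 × 0.1 × 0.9 × 0.5 = 0.0054
common cold: 0.15 × 0.45 × 0.05 × 0.3 × 0.65 = 0.000658125
P(common cold | x) = 0.000658125 / 0.006451875 ≈ 0.102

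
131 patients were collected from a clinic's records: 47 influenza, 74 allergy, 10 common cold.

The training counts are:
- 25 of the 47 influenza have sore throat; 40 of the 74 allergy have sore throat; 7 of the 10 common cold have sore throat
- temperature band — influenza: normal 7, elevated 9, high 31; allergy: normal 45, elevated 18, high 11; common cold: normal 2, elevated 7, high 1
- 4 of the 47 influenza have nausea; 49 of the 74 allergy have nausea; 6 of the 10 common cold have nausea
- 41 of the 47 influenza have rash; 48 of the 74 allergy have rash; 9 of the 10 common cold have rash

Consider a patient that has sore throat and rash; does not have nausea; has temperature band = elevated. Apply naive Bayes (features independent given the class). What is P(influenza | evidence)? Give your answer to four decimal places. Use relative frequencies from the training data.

0.4951

influenza: (47/131) × (25/47) × (9/47) × (43/47) × (41/47) ≈ 0.0291655
allergy: (74/131) × (40/74) × (18/74) × (25/74) × (48/74) ≈ 0.016276
common cold: (10/131) × (7/10) × (7/10) × (4/10) × (9/10) ≈ 0.0134656
P(influenza | x) = 0.0291655 / 0.0589071 ≈ 0.4951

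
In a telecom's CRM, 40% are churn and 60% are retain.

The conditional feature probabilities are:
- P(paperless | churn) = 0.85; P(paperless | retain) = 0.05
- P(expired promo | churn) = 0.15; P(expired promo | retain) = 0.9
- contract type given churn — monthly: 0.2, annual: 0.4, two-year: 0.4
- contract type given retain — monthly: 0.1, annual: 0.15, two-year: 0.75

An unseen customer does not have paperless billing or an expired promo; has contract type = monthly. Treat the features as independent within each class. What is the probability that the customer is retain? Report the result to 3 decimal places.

0.358

churn: 0.4 × (1−0.85) × (1−0.15) × 0.2 = 0.0102
retain: 0.6 × (1−0.05) × (1−0.9) × 0.1 = 0.0057
P(retain | x) = 0.0057 / 0.0159 ≈ 0.358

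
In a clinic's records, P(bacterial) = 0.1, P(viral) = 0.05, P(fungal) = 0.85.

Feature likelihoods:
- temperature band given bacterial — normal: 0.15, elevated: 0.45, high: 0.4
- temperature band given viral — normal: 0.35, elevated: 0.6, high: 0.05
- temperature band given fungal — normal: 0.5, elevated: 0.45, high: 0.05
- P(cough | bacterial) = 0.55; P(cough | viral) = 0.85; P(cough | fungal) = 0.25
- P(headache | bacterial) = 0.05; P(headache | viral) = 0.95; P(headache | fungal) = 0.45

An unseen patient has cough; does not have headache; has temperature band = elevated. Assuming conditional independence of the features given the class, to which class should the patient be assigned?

fungal

bacterial: 0.1 × 0.45 × 0.55 × (1−0.05) = 0.0235125
viral: 0.05 × 0.6 × 0.85 × (1−0.95) = 0.001275
fungal: 0.85 × 0.45 × 0.25 × (1−0.45) = 0.05259375
Highest score → fungal.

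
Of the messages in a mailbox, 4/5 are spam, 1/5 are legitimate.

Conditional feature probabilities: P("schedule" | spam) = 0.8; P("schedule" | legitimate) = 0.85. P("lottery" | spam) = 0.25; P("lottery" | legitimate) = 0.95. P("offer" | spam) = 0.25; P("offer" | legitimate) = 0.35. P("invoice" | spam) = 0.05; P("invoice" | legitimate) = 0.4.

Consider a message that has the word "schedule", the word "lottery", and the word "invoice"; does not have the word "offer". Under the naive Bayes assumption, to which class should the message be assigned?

legitimate

spam: 0.8 × 0.8 × 0.25 × (1−0.25) × 0.05 = 0.006
legitimate: 0.2 × 0.85 × 0.95 × (1−0.35) × 0.4 = 0.04199
Highest score → legitimate.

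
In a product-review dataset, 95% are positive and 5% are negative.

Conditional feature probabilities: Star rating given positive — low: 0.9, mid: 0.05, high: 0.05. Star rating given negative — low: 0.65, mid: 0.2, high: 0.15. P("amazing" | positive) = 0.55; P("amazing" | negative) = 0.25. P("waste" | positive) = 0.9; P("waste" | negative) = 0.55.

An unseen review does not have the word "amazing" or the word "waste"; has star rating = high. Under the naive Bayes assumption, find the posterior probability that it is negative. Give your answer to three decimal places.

positive: 0.95 × 0.05 × (1−0.55) × (1−0.9) = 0.0021375
negative: 0.05 × 0.15 × (1−0.25) × (1−0.55) = 0.00253125
P(negative | x) = 0.00253125 / 0.00466875 ≈ 0.542

0.542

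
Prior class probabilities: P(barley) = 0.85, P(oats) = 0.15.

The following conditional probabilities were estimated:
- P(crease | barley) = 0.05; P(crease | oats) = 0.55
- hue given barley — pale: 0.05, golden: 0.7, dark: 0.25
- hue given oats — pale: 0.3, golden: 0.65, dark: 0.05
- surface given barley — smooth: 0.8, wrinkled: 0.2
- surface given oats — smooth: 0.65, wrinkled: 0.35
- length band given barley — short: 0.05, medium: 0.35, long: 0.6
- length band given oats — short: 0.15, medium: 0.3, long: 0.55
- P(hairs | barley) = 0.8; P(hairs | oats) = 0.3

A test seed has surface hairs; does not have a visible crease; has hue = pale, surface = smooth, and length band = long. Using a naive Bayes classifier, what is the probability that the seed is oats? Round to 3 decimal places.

barley: 0.85 × (1−0.05) × 0.05 × 0.8 × 0.6 × 0.8 = 0.015504
oats: 0.15 × (1−0.55) × 0.3 × 0.65 × 0.55 × 0.3 = 0.0021718125
P(oats | x) = 0.0021718125 / 0.0176758125 ≈ 0.123

0.123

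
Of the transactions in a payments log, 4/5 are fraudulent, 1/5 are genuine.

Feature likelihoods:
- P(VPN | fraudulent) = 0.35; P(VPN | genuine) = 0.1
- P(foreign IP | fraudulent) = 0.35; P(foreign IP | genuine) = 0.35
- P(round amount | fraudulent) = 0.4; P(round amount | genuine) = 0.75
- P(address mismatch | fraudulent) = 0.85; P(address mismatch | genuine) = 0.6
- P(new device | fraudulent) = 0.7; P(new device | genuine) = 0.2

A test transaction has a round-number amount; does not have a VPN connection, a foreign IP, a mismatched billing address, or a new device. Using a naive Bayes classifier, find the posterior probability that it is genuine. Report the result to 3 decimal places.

fraudulent: 0.8 × (1−0.35) × (1−0.35) × 0.4 × (1−0.85) × (1−0.7) = 0.006084
genuine: 0.2 × (1−0.1) × (1−0.35) × 0.75 × (1−0.6) × (1−0.2) = 0.02808
P(genuine | x) = 0.02808 / 0.034164 ≈ 0.822

0.822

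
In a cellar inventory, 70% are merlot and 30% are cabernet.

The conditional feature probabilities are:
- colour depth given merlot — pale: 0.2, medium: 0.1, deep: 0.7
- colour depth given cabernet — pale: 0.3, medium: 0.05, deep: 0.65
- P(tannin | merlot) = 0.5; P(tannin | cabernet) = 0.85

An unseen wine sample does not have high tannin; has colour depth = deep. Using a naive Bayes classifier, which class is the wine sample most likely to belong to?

merlot: 0.7 × 0.7 × (1−0.5) = 0.245
cabernet: 0.3 × 0.65 × (1−0.85) = 0.02925
Highest score → merlot.

merlot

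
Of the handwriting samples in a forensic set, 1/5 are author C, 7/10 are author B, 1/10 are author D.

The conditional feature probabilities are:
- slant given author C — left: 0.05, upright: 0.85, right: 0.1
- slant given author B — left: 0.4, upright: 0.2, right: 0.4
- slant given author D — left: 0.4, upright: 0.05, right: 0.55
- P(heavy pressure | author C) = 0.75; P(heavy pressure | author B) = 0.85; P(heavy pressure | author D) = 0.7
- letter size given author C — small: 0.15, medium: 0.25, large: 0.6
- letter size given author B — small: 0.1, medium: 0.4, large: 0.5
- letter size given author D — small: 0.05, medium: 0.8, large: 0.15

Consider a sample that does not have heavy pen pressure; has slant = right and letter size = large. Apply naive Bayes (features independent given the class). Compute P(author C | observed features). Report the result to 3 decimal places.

author C: 0.2 × 0.1 × (1−0.75) × 0.6 = 0.003
author B: 0.7 × 0.4 × (1−0.85) × 0.5 = 0.021
author D: 0.1 × 0.55 × (1−0.7) × 0.15 = 0.002475
P(author C | x) = 0.003 / 0.026475 ≈ 0.113

0.113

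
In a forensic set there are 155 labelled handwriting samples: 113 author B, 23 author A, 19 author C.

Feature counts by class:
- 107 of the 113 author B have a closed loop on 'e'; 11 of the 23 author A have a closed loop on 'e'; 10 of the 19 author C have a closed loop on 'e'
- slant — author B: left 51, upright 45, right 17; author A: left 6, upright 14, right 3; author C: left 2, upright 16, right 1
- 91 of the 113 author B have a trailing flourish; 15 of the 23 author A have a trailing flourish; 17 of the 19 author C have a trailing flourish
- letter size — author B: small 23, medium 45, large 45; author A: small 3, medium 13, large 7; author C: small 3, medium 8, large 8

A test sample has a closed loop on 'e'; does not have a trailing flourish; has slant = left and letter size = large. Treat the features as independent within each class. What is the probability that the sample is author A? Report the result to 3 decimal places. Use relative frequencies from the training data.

0.074

author B: (113/155) × (107/113) × (51/113) × (22/113) × (45/113) ≈ 0.0241558
author A: (23/155) × (11/23) × (6/23) × (8/23) × (7/23) ≈ 0.00195982
author C: (19/155) × (10/19) × (2/19) × (2/19) × (8/19) ≈ 0.000300994
P(author A | x) = 0.00195982 / 0.026416614 ≈ 0.074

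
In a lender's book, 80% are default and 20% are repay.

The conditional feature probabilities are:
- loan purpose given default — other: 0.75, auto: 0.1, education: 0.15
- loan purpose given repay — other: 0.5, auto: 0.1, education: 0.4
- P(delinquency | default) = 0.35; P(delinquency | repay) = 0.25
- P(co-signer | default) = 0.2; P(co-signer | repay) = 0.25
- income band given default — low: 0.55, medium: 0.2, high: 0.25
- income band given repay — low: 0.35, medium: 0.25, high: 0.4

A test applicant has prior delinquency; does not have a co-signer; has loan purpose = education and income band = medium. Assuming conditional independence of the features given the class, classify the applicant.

default

default: 0.8 × 0.15 × 0.35 × (1−0.2) × 0.2 = 0.00672
repay: 0.2 × 0.4 × 0.25 × (1−0.25) × 0.25 = 0.00375
Highest score → default.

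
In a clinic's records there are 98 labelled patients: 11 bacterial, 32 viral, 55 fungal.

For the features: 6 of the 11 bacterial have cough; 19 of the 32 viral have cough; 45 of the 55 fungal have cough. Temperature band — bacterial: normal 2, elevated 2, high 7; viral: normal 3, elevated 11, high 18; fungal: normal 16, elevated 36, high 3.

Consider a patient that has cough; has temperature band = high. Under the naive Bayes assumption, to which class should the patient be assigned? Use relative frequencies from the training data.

viral

bacterial: (11/98) × (6/11) × (7/11) ≈ 0.038961
viral: (32/98) × (19/32) × (18/32) ≈ 0.109056
fungal: (55/98) × (45/55) × (3/55) ≈ 0.0250464
Highest score → viral.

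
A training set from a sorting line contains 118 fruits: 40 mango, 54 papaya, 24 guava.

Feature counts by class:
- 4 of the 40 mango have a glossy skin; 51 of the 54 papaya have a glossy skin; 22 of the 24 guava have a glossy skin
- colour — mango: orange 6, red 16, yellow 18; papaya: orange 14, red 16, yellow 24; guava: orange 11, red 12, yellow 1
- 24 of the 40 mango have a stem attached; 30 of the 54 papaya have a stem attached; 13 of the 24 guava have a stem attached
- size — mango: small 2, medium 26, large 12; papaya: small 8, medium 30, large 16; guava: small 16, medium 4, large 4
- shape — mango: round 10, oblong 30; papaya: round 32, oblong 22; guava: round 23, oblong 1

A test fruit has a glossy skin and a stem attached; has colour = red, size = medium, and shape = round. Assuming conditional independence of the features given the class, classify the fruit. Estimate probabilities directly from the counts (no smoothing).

mango: (40/118) × (4/40) × (16/40) × (24/40) × (26/40) × (10/40) ≈ 0.00132203
papaya: (54/118) × (51/54) × (16/54) × (30/54) × (30/54) × (32/54) ≈ 0.0234221
guava: (24/118) × (22/24) × (12/24) × (13/24) × (4/24) × (23/24) ≈ 0.00806507
Highest score → papaya.

papaya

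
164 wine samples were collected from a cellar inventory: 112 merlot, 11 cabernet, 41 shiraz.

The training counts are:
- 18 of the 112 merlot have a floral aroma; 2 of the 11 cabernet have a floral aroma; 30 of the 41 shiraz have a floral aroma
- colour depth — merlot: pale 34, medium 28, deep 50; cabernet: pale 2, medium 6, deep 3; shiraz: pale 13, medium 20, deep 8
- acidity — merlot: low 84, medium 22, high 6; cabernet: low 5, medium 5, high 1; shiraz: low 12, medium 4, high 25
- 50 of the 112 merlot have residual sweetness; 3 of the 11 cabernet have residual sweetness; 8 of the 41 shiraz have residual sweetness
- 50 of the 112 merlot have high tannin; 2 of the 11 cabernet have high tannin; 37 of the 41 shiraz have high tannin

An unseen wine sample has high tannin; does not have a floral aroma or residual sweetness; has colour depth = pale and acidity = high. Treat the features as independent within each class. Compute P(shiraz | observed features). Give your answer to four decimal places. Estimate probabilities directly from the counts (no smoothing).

0.7954

merlot: (112/164) × (94/112) × (34/112) × (6/112) × (62/112) × (50/112) ≈ 0.00230358
cabernet: (11/164) × (9/11) × (2/11) × (1/11) × (8/11) × (2/11) ≈ 0.000119944
shiraz: (41/164) × (11/41) × (13/41) × (25/41) × (33/41) × (37/41) ≈ 0.00941917
P(shiraz | x) = 0.00941917 / 0.011842694 ≈ 0.7954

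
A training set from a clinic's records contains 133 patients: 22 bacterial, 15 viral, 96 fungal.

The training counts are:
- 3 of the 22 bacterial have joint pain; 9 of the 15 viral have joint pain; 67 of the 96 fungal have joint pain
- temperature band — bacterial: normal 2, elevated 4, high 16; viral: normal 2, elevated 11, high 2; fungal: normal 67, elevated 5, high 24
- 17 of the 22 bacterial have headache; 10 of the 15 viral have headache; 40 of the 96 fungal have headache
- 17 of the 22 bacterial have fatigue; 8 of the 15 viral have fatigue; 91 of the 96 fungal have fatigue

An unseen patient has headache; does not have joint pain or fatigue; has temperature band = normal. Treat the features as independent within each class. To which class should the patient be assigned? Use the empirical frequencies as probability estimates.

fungal

bacterial: (22/133) × (19/22) × (2/22) × (17/22) × (5/22) ≈ 0.00228078
viral: (15/133) × (6/15) × (2/15) × (10/15) × (7/15) ≈ 0.00187135
fungal: (96/133) × (29/96) × (67/96) × (40/96) × (5/96) ≈ 0.00330246
Highest score → fungal.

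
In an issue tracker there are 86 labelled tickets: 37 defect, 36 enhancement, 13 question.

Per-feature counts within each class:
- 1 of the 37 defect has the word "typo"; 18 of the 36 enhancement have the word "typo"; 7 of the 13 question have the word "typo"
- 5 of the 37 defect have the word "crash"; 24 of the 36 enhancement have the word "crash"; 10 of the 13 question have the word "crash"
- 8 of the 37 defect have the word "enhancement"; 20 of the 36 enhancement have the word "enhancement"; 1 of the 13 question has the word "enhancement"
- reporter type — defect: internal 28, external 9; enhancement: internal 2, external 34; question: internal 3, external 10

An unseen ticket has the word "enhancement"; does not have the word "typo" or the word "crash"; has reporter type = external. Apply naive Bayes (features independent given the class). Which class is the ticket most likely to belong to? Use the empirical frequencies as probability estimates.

enhancement

defect: (37/86) × (36/37) × (32/37) × (8/37) × (9/37) ≈ 0.0190406
enhancement: (36/86) × (18/36) × (12/36) × (20/36) × (34/36) ≈ 0.0366064
question: (13/86) × (6/13) × (3/13) × (1/13) × (10/13) ≈ 0.000952673
Highest score → enhancement.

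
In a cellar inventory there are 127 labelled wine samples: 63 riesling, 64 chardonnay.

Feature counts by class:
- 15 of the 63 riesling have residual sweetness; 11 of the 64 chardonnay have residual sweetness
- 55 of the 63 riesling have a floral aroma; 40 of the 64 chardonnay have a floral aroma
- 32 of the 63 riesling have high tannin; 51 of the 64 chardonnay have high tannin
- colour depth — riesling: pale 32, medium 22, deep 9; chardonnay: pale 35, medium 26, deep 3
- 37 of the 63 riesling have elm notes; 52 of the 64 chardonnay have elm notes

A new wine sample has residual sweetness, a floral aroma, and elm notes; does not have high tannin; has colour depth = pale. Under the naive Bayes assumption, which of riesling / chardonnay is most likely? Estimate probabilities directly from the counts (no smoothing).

riesling: (63/127) × (15/63) × (55/63) × (31/63) × (32/63) × (37/63) ≈ 0.0151357
chardonnay: (64/127) × (11/64) × (40/64) × (13/64) × (35/64) × (52/64) ≈ 0.00488589
Highest score → riesling.

riesling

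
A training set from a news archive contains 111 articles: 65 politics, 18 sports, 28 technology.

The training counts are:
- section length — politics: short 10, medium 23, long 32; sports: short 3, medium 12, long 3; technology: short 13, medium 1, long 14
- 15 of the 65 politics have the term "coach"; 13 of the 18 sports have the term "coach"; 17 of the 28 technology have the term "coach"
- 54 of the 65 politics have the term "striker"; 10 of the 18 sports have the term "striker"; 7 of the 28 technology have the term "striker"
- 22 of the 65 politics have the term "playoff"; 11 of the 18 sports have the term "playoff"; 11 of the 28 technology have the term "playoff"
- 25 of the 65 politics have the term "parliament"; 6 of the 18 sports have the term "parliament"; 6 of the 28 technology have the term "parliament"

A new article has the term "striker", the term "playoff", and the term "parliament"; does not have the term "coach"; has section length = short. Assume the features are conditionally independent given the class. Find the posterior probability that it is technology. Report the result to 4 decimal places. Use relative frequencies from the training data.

politics: (65/111) × (10/65) × (50/65) × (54/65) × (22/65) × (25/65) ≈ 0.00749463
sports: (18/111) × (3/18) × (5/18) × (10/18) × (11/18) × (6/18) ≈ 0.000849615
technology: (28/111) × (13/28) × (11/28) × (7/28) × (11/28) × (6/28) ≈ 0.000968329
P(technology | x) = 0.000968329 / 0.009312574 ≈ 0.1040

0.1040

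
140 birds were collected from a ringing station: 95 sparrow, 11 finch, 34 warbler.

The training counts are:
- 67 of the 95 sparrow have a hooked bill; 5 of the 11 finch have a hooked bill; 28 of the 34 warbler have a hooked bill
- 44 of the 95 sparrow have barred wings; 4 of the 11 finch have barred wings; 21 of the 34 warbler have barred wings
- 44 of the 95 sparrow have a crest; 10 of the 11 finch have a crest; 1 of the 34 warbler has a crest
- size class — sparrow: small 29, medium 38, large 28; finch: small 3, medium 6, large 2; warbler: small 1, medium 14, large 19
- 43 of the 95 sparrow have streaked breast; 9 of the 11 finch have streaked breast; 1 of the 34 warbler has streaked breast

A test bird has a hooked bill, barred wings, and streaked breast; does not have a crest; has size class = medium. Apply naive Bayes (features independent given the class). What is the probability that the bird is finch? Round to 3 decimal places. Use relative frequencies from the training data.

0.022

sparrow: (95/140) × (67/95) × (44/95) × (51/95) × (38/95) × (43/95) ≈ 0.021544
finch: (11/140) × (5/11) × (4/11) × (1/11) × (6/11) × (9/11) ≈ 0.000526896
warbler: (34/140) × (28/34) × (21/34) × (33/34) × (14/34) × (1/34) ≈ 0.00145203
P(finch | x) = 0.000526896 / 0.023522926 ≈ 0.022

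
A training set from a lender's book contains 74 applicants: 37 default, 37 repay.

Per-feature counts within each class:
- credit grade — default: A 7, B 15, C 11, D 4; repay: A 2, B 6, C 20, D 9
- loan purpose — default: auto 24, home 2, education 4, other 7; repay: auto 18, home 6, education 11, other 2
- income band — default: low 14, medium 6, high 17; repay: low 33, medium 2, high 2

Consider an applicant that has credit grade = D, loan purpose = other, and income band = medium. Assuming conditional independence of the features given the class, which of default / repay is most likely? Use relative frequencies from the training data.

default

default: (37/74) × (4/37) × (7/37) × (6/37) ≈ 0.00165834
repay: (37/74) × (9/37) × (2/37) × (2/37) ≈ 0.000355359
Highest score → default.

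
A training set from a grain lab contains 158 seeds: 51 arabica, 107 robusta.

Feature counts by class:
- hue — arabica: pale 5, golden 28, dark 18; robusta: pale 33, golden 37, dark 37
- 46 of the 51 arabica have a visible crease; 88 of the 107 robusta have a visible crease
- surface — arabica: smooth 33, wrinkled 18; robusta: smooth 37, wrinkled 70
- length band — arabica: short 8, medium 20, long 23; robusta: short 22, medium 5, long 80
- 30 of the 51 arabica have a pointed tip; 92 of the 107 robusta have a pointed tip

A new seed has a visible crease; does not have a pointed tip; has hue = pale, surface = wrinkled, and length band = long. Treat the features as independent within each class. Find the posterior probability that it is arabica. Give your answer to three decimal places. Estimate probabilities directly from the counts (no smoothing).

0.137

arabica: (51/158) × (5/51) × (46/51) × (18/51) × (23/51) × (21/51) ≈ 0.00187072
robusta: (107/158) × (33/107) × (88/107) × (70/107) × (80/107) × (15/107) ≈ 0.0117783
P(arabica | x) = 0.00187072 / 0.01364902 ≈ 0.137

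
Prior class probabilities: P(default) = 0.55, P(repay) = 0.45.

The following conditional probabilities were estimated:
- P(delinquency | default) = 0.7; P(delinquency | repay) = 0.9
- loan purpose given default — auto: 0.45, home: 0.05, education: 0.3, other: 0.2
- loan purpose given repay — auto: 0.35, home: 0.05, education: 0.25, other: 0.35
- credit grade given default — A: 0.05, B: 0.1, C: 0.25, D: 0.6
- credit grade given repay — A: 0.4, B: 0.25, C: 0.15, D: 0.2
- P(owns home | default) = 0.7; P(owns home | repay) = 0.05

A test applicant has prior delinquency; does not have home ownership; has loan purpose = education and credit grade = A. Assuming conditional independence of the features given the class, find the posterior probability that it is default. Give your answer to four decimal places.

default: 0.55 × 0.7 × 0.3 × 0.05 × (1−0.7) = 0.0017325
repay: 0.45 × 0.9 × 0.25 × 0.4 × (1−0.05) = 0.038475
P(default | x) = 0.0017325 / 0.0402075 ≈ 0.0431

0.0431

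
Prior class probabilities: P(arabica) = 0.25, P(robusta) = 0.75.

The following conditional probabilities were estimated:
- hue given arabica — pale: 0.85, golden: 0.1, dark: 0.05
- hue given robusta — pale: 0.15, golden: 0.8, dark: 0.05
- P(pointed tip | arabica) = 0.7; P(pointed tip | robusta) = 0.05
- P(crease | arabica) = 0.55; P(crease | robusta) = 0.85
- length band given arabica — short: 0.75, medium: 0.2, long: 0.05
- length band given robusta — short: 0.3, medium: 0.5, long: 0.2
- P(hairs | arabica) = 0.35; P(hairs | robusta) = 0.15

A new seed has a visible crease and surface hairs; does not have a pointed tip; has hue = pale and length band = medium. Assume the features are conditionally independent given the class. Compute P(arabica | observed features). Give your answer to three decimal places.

arabica: 0.25 × 0.85 × (1−0.7) × 0.55 × 0.2 × 0.35 = 0.002454375
robusta: 0.75 × 0.15 × (1−0.05) × 0.85 × 0.5 × 0.15 = 0.00681328125
P(arabica | x) = 0.002454375 / 0.00926765625 ≈ 0.265

0.265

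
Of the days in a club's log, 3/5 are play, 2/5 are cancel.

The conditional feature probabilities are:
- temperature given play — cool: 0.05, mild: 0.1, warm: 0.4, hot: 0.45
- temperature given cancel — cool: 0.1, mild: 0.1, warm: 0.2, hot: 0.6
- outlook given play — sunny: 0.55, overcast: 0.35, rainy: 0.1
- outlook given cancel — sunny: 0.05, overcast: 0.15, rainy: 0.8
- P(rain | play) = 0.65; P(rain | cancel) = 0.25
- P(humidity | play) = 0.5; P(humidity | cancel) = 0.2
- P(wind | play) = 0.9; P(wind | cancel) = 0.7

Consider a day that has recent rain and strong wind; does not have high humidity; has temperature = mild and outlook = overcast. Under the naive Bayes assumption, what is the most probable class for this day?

play: 0.6 × 0.1 × 0.35 × 0.65 × (1−0.5) × 0.9 = 0.0061425
cancel: 0.4 × 0.1 × 0.15 × 0.25 × (1−0.2) × 0.7 = 0.00084
Highest score → play.

play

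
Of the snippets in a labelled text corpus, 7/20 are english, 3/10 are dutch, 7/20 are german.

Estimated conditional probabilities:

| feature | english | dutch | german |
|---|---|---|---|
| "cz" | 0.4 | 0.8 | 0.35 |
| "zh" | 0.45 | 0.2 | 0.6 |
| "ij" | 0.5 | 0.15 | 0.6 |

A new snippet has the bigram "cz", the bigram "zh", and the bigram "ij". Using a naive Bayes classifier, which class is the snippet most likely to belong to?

german

english: 0.35 × 0.4 × 0.45 × 0.5 = 0.0315
dutch: 0.3 × 0.8 × 0.2 × 0.15 = 0.0072
german: 0.35 × 0.35 × 0.6 × 0.6 = 0.0441
Highest score → german.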